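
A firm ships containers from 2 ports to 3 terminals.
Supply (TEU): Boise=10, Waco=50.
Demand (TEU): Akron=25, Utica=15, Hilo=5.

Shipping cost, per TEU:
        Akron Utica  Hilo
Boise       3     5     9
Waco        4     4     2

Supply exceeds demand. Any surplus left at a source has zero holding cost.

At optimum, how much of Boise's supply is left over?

An optimal plan:
  Boise→Akron: 10 × 3 = 30
  Waco→Akron: 15 × 4 = 60
  Waco→Utica: 15 × 4 = 60
  Waco→Hilo: 5 × 2 = 10
Total cost = 160.
Boise ships 10 of its 10, leaving 0.

0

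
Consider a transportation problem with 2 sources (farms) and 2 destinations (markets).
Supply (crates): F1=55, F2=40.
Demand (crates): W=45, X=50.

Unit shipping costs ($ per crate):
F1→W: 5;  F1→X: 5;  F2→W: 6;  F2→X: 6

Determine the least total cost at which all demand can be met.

515

An optimal shipping plan:
  F1 to W: 5 crates
  F1 to X: 50 crates
  F2 to W: 40 crates
Total cost = $515.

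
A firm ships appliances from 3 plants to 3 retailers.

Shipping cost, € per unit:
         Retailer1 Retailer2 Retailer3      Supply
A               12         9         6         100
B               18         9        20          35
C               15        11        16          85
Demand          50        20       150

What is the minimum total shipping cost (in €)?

One minimum-cost allocation:
  A→Retailer3: 100 × €6 = €600
  B→Retailer1: 15 × €18 = €270
  B→Retailer2: 20 × €9 = €180
  C→Retailer1: 35 × €15 = €525
  C→Retailer3: 50 × €16 = €800
Total = 600 + 270 + 180 + 525 + 800 = €2375.
(Supply check: A ships 100; B ships 35; C ships 85.)

2375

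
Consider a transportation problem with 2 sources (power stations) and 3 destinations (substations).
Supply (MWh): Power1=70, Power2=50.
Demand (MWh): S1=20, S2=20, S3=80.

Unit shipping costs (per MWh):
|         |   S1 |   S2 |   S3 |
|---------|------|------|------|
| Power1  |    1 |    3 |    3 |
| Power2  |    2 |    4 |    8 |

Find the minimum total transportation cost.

One minimum-cost allocation:
  Power1 to S3: 70 × 3 = 210
  Power2 to S1: 20 × 2 = 40
  Power2 to S2: 20 × 4 = 80
  Power2 to S3: 10 × 8 = 80
Total = 210 + 40 + 80 + 80 = 410.

410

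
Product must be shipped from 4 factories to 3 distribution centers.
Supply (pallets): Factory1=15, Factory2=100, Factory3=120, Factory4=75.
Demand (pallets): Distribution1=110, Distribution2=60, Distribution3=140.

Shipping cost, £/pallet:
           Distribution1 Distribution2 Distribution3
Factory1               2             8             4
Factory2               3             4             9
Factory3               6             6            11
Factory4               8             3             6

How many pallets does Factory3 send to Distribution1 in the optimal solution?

The minimum-cost plan:
  Factory1->Distribution3: 15 × £4 = £60
  Factory2->Distribution1: 100 × £3 = £300
  Factory3->Distribution1: 10 × £6 = £60
  Factory3->Distribution2: 60 × £6 = £360
  Factory3->Distribution3: 50 × £11 = £550
  Factory4->Distribution3: 75 × £6 = £450
Total cost = £1780.
So Factory3→Distribution1 carries 10 pallets.

10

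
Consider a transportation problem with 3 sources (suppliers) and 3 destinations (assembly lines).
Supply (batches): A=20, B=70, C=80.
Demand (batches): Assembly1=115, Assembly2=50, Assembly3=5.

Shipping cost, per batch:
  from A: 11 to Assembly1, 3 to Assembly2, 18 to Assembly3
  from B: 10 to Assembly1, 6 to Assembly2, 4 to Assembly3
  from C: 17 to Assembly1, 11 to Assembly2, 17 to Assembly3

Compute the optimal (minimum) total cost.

One minimum-cost allocation:
  A to Assembly2: 20 batches
  B to Assembly1: 65 batches
  B to Assembly3: 5 batches
  C to Assembly1: 50 batches
  C to Assembly2: 30 batches
Total cost = 1910.

1910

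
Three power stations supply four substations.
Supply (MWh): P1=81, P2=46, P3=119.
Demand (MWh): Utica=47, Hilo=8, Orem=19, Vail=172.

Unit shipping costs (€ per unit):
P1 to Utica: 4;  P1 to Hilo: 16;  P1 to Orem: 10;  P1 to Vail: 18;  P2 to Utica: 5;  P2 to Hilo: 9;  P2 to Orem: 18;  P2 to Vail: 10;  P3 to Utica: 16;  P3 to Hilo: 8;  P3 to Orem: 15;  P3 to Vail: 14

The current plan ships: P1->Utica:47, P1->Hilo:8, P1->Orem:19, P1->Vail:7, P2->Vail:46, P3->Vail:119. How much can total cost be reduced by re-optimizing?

32

Current plan cost = 47·4 + 8·16 + 19·10 + 7·18 + 46·10 + 119·14 = €2758.
Optimal plan:
  P1 to Utica: 47 × €4 = €188
  P1 to Orem: 19 × €10 = €190
  P1 to Vail: 15 × €18 = €270
  P2 to Vail: 46 × €10 = €460
  P3 to Hilo: 8 × €8 = €64
  P3 to Vail: 111 × €14 = €1554
Optimal cost = €2726.
Saving = 2758 − 2726 = €32.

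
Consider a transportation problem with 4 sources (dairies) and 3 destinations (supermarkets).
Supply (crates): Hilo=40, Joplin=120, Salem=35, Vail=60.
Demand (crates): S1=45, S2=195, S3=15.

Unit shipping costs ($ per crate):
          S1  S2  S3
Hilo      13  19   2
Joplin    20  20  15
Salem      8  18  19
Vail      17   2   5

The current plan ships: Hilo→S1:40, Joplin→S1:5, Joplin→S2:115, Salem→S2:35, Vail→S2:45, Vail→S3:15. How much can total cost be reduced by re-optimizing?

Current plan cost = 40·13 + 5·20 + 115·20 + 35·18 + 45·2 + 15·5 = $3715.
Optimal plan:
  Hilo->S1: 10 × $13 = $130
  Hilo->S2: 15 × $19 = $285
  Hilo->S3: 15 × $2 = $30
  Joplin->S2: 120 × $20 = $2400
  Salem->S1: 35 × $8 = $280
  Vail->S2: 60 × $2 = $120
Optimal cost = $3245.
Saving = 3715 − 3245 = $470.

470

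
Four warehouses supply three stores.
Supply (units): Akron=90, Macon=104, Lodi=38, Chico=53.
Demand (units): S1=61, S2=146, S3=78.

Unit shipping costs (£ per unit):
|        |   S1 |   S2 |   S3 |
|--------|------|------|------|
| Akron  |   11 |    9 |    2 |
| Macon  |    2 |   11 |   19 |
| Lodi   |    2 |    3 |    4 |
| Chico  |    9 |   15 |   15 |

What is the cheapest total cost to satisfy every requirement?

A cheapest plan:
  Akron–S2: 12 units
  Akron–S3: 78 units
  Macon–S1: 61 units
  Macon–S2: 43 units
  Lodi–S2: 38 units
  Chico–S2: 53 units
Total cost = £1768.

1768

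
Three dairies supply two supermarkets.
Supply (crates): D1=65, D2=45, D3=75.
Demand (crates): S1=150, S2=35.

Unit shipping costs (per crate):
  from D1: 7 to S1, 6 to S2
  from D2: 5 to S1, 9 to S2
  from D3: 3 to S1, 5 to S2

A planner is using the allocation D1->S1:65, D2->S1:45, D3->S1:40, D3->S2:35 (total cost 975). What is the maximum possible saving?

Current plan cost = 65·7 + 45·5 + 40·3 + 35·5 = 975.
Optimal plan:
  D1–S1: 30 × 7 = 210
  D1–S2: 35 × 6 = 210
  D2–S1: 45 × 5 = 225
  D3–S1: 75 × 3 = 225
Optimal cost = 870.
Saving = 975 − 870 = 105.

105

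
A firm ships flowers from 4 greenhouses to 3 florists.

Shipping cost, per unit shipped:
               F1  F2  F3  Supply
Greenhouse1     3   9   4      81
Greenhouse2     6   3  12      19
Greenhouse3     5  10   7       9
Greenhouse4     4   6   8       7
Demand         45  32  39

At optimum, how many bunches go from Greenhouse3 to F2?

6

Optimal shipments:
  Greenhouse1->F1: 42 × 3 = 126
  Greenhouse1->F3: 39 × 4 = 156
  Greenhouse2->F2: 19 × 3 = 57
  Greenhouse3->F1: 3 × 5 = 15
  Greenhouse3->F2: 6 × 10 = 60
  Greenhouse4->F2: 7 × 6 = 42
Total cost = 456.
So Greenhouse3→F2 carries 6 bunches.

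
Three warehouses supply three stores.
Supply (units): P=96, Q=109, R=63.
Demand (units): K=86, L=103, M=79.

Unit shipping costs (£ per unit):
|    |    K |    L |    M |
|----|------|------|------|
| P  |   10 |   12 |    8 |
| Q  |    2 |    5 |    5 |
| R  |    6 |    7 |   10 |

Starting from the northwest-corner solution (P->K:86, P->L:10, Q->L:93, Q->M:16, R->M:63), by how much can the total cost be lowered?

Current plan cost = 86·10 + 10·12 + 93·5 + 16·5 + 63·10 = £2155.
Optimal plan:
  P→L: 17 × £12 = £204
  P→M: 79 × £8 = £632
  Q→K: 86 × £2 = £172
  Q→L: 23 × £5 = £115
  R→L: 63 × £7 = £441
Optimal cost = £1564.
Saving = 2155 − 1564 = £591.

591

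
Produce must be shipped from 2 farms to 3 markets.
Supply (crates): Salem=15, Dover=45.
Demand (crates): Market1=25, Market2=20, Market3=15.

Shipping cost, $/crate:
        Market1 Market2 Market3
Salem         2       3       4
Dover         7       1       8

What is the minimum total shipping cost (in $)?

240

A cheapest plan:
  Salem->Market1: 15 × $2 = $30
  Dover->Market1: 10 × $7 = $70
  Dover->Market2: 20 × $1 = $20
  Dover->Market3: 15 × $8 = $120
Total = 30 + 70 + 20 + 120 = $240.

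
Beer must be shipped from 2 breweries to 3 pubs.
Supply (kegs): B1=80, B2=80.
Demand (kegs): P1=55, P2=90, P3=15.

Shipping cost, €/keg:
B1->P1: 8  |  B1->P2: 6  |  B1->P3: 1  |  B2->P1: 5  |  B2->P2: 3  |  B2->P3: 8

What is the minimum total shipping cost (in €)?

755

An optimal shipping plan:
  B1 to P1: 55 kegs
  B1 to P2: 10 kegs
  B1 to P3: 15 kegs
  B2 to P2: 80 kegs
Total cost = €755.
(Supply check: B1 ships 80; B2 ships 80.)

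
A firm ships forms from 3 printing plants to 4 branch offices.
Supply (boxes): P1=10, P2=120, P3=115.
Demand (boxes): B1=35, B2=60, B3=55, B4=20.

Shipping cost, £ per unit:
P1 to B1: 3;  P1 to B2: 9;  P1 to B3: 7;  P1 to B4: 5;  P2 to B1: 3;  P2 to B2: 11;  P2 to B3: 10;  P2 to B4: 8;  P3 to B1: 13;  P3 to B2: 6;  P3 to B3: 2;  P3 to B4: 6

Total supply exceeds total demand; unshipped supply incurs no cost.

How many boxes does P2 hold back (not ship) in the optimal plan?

75

An optimal plan:
  P1 to B4: 10 boxes
  P2 to B1: 35 boxes
  P2 to B4: 10 boxes
  P3 to B2: 60 boxes
  P3 to B3: 55 boxes
Total cost = £705.
P2 ships 45 of its 120, leaving 75.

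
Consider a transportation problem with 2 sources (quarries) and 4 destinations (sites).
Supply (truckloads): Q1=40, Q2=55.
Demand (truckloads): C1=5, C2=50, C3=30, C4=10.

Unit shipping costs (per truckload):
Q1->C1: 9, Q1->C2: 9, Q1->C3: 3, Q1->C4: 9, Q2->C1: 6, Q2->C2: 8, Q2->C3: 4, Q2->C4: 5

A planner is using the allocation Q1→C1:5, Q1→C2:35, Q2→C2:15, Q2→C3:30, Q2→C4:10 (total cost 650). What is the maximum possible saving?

Current plan cost = 5·9 + 35·9 + 15·8 + 30·4 + 10·5 = 650.
Optimal plan:
  Q1 to C2: 10 × 9 = 90
  Q1 to C3: 30 × 3 = 90
  Q2 to C1: 5 × 6 = 30
  Q2 to C2: 40 × 8 = 320
  Q2 to C4: 10 × 5 = 50
Optimal cost = 580.
Saving = 650 − 580 = 70.

70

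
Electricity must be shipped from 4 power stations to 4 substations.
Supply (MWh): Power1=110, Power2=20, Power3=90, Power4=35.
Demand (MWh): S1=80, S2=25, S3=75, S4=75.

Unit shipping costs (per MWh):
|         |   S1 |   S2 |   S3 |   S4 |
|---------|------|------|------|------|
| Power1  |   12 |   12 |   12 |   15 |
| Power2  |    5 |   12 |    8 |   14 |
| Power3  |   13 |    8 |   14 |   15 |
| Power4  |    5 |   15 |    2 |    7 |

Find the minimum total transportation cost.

An optimal shipping plan:
  Power1→S1: 60 × 12 = 720
  Power1→S3: 40 × 12 = 480
  Power1→S4: 10 × 15 = 150
  Power2→S1: 20 × 5 = 100
  Power3→S2: 25 × 8 = 200
  Power3→S4: 65 × 15 = 975
  Power4→S3: 35 × 2 = 70
Total = 720 + 480 + 150 + 100 + 200 + 975 + 70 = 2695.

2695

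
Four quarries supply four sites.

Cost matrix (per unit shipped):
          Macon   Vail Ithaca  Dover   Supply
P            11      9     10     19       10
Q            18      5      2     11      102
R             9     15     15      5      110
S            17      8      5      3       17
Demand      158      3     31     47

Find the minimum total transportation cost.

2242

A cheapest plan:
  P to Macon: 10 × 11 = 110
  Q to Macon: 38 × 18 = 684
  Q to Vail: 3 × 5 = 15
  Q to Ithaca: 31 × 2 = 62
  Q to Dover: 30 × 11 = 330
  R to Macon: 110 × 9 = 990
  S to Dover: 17 × 3 = 51
Total = 110 + 684 + 15 + 62 + 330 + 990 + 51 = 2242.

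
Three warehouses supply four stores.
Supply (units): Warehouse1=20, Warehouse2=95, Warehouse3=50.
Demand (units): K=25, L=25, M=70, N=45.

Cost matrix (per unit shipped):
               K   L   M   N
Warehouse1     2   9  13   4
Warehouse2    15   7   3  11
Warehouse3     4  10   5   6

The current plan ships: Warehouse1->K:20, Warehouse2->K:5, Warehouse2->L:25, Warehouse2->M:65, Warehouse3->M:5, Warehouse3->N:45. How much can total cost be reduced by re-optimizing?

65

Current plan cost = 20·2 + 5·15 + 25·7 + 65·3 + 5·5 + 45·6 = 780.
Optimal plan:
  Warehouse1->N: 20 × 4 = 80
  Warehouse2->L: 25 × 7 = 175
  Warehouse2->M: 70 × 3 = 210
  Warehouse3->K: 25 × 4 = 100
  Warehouse3->N: 25 × 6 = 150
Optimal cost = 715.
Saving = 780 − 715 = 65.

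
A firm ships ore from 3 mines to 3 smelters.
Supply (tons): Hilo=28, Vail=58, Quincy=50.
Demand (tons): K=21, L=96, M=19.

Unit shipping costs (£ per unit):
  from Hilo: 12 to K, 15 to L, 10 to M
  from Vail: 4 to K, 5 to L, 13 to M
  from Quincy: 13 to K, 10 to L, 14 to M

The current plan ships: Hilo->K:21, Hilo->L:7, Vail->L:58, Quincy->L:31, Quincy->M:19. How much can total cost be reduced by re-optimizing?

147

Current plan cost = 21·12 + 7·15 + 58·5 + 31·10 + 19·14 = £1223.
Optimal plan:
  Hilo–K: 9 × £12 = £108
  Hilo–M: 19 × £10 = £190
  Vail–K: 12 × £4 = £48
  Vail–L: 46 × £5 = £230
  Quincy–L: 50 × £10 = £500
Optimal cost = £1076.
Saving = 1223 − 1076 = £147.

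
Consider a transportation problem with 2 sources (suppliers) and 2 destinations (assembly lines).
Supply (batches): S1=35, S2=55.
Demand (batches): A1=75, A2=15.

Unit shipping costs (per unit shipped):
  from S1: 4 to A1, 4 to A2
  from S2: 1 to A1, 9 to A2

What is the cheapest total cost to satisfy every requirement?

195

An optimal shipping plan:
  S1→A1: 20 × 4 = 80
  S1→A2: 15 × 4 = 60
  S2→A1: 55 × 1 = 55
Total = 80 + 60 + 55 = 195.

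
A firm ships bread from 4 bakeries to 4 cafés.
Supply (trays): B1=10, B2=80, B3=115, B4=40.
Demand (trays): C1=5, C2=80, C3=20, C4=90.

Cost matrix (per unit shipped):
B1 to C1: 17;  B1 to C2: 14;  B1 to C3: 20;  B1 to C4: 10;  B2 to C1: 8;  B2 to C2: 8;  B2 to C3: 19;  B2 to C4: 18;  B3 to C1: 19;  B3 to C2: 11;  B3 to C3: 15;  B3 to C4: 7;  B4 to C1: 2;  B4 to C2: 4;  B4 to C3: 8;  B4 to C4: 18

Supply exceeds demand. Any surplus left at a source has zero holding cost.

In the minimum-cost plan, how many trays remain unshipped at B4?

An optimal plan:
  B2 to C2: 65 × 8 = 520
  B3 to C4: 90 × 7 = 630
  B4 to C1: 5 × 2 = 10
  B4 to C2: 15 × 4 = 60
  B4 to C3: 20 × 8 = 160
Total cost = 1380.
B4 ships 40 of its 40, leaving 0.

0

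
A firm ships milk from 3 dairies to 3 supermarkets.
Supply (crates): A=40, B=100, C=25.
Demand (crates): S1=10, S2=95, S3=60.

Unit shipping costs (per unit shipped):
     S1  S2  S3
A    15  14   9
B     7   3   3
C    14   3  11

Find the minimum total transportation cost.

Optimal allocation:
  A->S3: 40 × 9 = 360
  B->S1: 10 × 7 = 70
  B->S2: 70 × 3 = 210
  B->S3: 20 × 3 = 60
  C->S2: 25 × 3 = 75
Total = 360 + 70 + 210 + 60 + 75 = 775.
(Supply check: A ships 40; B ships 100; C ships 25.)

775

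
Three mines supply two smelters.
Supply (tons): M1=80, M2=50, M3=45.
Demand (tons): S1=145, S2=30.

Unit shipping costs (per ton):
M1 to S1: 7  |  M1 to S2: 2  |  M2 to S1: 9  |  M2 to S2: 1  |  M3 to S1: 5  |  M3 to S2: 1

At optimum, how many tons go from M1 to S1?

Optimal shipments:
  M1–S1: 80 tons
  M2–S1: 20 tons
  M2–S2: 30 tons
  M3–S1: 45 tons
Total cost = 995.
So M1→S1 carries 80 tons.

80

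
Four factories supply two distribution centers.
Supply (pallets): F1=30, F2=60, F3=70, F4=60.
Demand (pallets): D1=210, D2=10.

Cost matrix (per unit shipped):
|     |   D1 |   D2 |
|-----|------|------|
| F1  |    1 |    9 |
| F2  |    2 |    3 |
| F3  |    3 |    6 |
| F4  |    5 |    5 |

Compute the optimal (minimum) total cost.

660

An optimal shipping plan:
  F1–D1: 30 × 1 = 30
  F2–D1: 60 × 2 = 120
  F3–D1: 70 × 3 = 210
  F4–D1: 50 × 5 = 250
  F4–D2: 10 × 5 = 50
Total = 30 + 120 + 210 + 250 + 50 = 660.
(Supply check: F1 ships 30; F2 ships 60; F3 ships 70; F4 ships 60.)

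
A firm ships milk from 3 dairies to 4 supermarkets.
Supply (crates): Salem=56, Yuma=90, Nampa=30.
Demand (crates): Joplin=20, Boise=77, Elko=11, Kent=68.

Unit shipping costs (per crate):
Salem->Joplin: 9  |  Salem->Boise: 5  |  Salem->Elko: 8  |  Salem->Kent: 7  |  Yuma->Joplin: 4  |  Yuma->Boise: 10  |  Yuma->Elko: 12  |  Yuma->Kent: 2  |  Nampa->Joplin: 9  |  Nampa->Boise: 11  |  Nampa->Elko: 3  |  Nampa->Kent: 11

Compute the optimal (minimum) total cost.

An optimal shipping plan:
  Salem–Boise: 56 × 5 = 280
  Yuma–Joplin: 20 × 4 = 80
  Yuma–Boise: 2 × 10 = 20
  Yuma–Kent: 68 × 2 = 136
  Nampa–Boise: 19 × 11 = 209
  Nampa–Elko: 11 × 3 = 33
Total = 280 + 80 + 20 + 136 + 209 + 33 = 758.

758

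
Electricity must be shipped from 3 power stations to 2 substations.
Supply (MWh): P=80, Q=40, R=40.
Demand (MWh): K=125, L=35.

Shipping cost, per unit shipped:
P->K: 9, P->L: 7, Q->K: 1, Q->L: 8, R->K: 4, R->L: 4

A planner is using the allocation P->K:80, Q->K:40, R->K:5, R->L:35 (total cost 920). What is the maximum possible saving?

Current plan cost = 80·9 + 40·1 + 5·4 + 35·4 = 920.
Optimal plan:
  P to K: 45 × 9 = 405
  P to L: 35 × 7 = 245
  Q to K: 40 × 1 = 40
  R to K: 40 × 4 = 160
Optimal cost = 850.
Saving = 920 − 850 = 70.

70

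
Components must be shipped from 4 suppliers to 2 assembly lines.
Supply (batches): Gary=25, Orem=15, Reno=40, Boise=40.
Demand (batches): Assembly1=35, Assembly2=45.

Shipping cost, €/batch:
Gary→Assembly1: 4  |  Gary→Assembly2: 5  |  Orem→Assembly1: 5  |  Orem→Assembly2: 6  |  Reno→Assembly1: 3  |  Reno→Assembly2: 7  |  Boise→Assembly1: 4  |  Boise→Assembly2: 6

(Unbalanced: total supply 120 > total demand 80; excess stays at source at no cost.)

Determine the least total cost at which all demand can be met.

One minimum-cost allocation:
  Gary–Assembly2: 25 × €5 = €125
  Orem–Assembly2: 15 × €6 = €90
  Reno–Assembly1: 35 × €3 = €105
  Boise–Assembly2: 5 × €6 = €30
Total = 125 + 90 + 105 + 30 = €350.
(Supply check: Gary ships 25; Orem ships 15; Reno ships 35; Boise ships 5.)

350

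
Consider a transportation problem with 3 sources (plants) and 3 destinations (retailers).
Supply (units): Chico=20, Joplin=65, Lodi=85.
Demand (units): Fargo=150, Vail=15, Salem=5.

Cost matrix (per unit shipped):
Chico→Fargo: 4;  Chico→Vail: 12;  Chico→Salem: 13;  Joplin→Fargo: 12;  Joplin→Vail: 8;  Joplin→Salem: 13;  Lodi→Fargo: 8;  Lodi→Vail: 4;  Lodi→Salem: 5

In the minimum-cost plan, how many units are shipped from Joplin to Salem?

Optimal shipments:
  Chico->Fargo: 20 × 4 = 80
  Joplin->Fargo: 65 × 12 = 780
  Lodi->Fargo: 65 × 8 = 520
  Lodi->Vail: 15 × 4 = 60
  Lodi->Salem: 5 × 5 = 25
Total cost = 1465.
The route Joplin→Salem is not used.

0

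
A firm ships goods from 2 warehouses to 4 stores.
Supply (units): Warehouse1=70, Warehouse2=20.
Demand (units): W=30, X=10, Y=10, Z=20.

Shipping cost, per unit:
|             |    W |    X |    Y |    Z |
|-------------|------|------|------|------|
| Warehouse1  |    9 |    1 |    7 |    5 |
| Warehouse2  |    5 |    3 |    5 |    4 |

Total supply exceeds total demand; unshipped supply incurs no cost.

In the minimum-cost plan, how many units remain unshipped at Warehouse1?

Minimum-cost shipments:
  Warehouse1 to W: 10 units
  Warehouse1 to X: 10 units
  Warehouse1 to Y: 10 units
  Warehouse1 to Z: 20 units
  Warehouse2 to W: 20 units
Total cost = 370.
Warehouse1 ships 50 of its 70, leaving 20.

20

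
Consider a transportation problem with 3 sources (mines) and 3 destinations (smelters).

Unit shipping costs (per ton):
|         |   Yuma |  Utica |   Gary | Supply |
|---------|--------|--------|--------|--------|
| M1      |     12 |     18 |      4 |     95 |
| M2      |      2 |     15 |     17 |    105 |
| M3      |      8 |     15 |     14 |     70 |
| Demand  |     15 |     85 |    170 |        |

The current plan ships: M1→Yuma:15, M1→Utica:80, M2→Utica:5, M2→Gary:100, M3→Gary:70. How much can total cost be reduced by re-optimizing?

Current plan cost = 15·12 + 80·18 + 5·15 + 100·17 + 70·14 = 4375.
Optimal plan:
  M1 to Gary: 95 tons
  M2 to Yuma: 15 tons
  M2 to Utica: 85 tons
  M2 to Gary: 5 tons
  M3 to Gary: 70 tons
Optimal cost = 2750.
Saving = 4375 − 2750 = 1625.

1625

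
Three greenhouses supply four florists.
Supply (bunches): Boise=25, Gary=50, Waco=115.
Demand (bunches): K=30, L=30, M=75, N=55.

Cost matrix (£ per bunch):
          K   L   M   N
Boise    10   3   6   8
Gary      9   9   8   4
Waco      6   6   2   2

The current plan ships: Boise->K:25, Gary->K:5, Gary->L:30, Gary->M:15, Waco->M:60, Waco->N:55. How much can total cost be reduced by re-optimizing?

270

Current plan cost = 25·10 + 5·9 + 30·9 + 15·8 + 60·2 + 55·2 = £915.
Optimal plan:
  Boise to L: 25 × £3 = £75
  Gary to N: 50 × £4 = £200
  Waco to K: 30 × £6 = £180
  Waco to L: 5 × £6 = £30
  Waco to M: 75 × £2 = £150
  Waco to N: 5 × £2 = £10
Optimal cost = £645.
Saving = 915 − 645 = £270.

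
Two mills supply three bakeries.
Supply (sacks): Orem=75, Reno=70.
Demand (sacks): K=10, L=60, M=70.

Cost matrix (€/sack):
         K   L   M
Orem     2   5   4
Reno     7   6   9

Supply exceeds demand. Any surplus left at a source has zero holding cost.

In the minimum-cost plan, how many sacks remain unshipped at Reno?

5

An optimal plan:
  Orem->K: 10 × €2 = €20
  Orem->M: 65 × €4 = €260
  Reno->L: 60 × €6 = €360
  Reno->M: 5 × €9 = €45
Total cost = €685.
Reno ships 65 of its 70, leaving 5.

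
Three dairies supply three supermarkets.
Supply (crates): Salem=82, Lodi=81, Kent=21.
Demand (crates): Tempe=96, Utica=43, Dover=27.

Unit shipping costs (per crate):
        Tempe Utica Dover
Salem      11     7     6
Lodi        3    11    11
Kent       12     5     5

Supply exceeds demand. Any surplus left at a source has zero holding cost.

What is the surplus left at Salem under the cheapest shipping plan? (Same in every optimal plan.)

An optimal plan:
  Salem–Tempe: 15 × 11 = 165
  Salem–Utica: 22 × 7 = 154
  Salem–Dover: 27 × 6 = 162
  Lodi–Tempe: 81 × 3 = 243
  Kent–Utica: 21 × 5 = 105
Total cost = 829.
Salem ships 64 of its 82, leaving 18.

18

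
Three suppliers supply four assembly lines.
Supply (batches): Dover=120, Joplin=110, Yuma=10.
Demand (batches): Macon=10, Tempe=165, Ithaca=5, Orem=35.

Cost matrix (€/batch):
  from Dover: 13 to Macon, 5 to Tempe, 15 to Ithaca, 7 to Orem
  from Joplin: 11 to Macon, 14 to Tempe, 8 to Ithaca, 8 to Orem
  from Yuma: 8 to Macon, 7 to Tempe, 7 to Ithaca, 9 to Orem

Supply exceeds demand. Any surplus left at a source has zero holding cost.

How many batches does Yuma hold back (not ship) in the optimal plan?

An optimal plan:
  Dover→Tempe: 120 × €5 = €600
  Joplin→Macon: 10 × €11 = €110
  Joplin→Tempe: 35 × €14 = €490
  Joplin→Ithaca: 5 × €8 = €40
  Joplin→Orem: 35 × €8 = €280
  Yuma→Tempe: 10 × €7 = €70
Total cost = €1590.
Yuma ships 10 of its 10, leaving 0.

0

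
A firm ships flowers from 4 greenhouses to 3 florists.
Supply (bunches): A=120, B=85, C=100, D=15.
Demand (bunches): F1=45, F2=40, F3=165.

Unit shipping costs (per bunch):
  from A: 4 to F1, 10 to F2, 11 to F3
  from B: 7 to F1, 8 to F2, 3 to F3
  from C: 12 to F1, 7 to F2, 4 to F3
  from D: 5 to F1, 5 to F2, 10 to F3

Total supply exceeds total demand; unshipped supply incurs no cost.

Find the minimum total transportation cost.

An optimal shipping plan:
  A→F1: 45 × 4 = 180
  A→F2: 5 × 10 = 50
  B→F3: 85 × 3 = 255
  C→F2: 20 × 7 = 140
  C→F3: 80 × 4 = 320
  D→F2: 15 × 5 = 75
Total = 180 + 50 + 255 + 140 + 320 + 75 = 1020.

1020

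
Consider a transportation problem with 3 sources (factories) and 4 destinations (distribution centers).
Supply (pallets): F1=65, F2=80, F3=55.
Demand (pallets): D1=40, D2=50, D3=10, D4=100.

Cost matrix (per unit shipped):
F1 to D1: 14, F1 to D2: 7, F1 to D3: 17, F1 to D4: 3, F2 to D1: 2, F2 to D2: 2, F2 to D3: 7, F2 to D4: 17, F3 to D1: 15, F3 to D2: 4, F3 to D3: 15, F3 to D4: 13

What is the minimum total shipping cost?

Optimal allocation:
  F1->D4: 65 × 3 = 195
  F2->D1: 40 × 2 = 80
  F2->D2: 30 × 2 = 60
  F2->D3: 10 × 7 = 70
  F3->D2: 20 × 4 = 80
  F3->D4: 35 × 13 = 455
Total = 195 + 80 + 60 + 70 + 80 + 455 = 940.
(Supply check: F1 ships 65; F2 ships 80; F3 ships 55.)

940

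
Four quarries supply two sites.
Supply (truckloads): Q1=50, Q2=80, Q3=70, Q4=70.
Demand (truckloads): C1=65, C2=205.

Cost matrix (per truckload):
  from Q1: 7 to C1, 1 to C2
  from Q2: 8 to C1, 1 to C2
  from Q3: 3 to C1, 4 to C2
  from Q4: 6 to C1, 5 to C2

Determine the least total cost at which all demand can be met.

695

Optimal allocation:
  Q1 to C2: 50 truckloads
  Q2 to C2: 80 truckloads
  Q3 to C1: 65 truckloads
  Q3 to C2: 5 truckloads
  Q4 to C2: 70 truckloads
Total cost = 695.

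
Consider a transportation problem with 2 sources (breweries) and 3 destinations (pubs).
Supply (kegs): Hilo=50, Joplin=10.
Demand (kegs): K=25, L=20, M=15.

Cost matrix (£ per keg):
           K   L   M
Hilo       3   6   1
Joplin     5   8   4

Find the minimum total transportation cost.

An optimal shipping plan:
  Hilo–K: 15 × £3 = £45
  Hilo–L: 20 × £6 = £120
  Hilo–M: 15 × £1 = £15
  Joplin–K: 10 × £5 = £50
Total = 45 + 120 + 15 + 50 = £230.
(Supply check: Hilo ships 50; Joplin ships 10.)

230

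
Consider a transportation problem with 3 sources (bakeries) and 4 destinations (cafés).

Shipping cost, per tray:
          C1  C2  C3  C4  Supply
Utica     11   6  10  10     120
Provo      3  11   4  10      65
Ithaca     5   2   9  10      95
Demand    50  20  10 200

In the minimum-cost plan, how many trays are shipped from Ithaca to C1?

The minimum-cost plan:
  Utica–C4: 120 × 10 = 1200
  Provo–C1: 50 × 3 = 150
  Provo–C3: 10 × 4 = 40
  Provo–C4: 5 × 10 = 50
  Ithaca–C2: 20 × 2 = 40
  Ithaca–C4: 75 × 10 = 750
Total cost = 2230.
The route Ithaca→C1 is not used.

0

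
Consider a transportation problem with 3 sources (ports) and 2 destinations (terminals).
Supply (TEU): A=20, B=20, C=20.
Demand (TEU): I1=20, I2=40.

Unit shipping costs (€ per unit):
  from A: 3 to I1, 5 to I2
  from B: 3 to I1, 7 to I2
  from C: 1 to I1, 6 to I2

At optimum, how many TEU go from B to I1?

0

Solving gives:
  A->I2: 20 × €5 = €100
  B->I2: 20 × €7 = €140
  C->I1: 20 × €1 = €20
Total cost = €260.
The route B→I1 is not used.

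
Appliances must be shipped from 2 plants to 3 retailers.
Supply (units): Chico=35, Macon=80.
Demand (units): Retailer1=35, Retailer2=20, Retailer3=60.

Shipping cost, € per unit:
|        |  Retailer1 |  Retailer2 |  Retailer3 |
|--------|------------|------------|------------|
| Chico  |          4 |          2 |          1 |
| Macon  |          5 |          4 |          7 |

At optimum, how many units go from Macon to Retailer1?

35

Optimal shipments:
  Chico->Retailer3: 35 × €1 = €35
  Macon->Retailer1: 35 × €5 = €175
  Macon->Retailer2: 20 × €4 = €80
  Macon->Retailer3: 25 × €7 = €175
Total cost = €465.
So Macon→Retailer1 carries 35 units.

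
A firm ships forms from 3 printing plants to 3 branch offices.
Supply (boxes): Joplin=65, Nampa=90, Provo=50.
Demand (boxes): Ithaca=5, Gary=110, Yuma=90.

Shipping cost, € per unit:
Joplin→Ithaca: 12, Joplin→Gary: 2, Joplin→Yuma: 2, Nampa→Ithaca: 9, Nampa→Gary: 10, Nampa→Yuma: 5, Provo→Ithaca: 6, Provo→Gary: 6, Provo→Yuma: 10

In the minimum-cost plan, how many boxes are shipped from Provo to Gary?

45

The minimum-cost plan:
  Joplin→Gary: 65 × €2 = €130
  Nampa→Yuma: 90 × €5 = €450
  Provo→Ithaca: 5 × €6 = €30
  Provo→Gary: 45 × €6 = €270
Total cost = €880.
So Provo→Gary carries 45 boxes.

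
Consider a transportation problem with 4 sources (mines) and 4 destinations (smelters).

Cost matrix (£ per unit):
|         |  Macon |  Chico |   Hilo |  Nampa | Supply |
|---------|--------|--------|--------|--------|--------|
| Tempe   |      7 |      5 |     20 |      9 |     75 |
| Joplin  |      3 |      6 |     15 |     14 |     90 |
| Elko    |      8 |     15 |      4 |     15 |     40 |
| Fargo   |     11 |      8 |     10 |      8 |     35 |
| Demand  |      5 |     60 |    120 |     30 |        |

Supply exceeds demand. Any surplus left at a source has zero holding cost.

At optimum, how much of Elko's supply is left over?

0

Minimum-cost shipments:
  Tempe–Chico: 45 × £5 = £225
  Tempe–Nampa: 30 × £9 = £270
  Joplin–Macon: 5 × £3 = £15
  Joplin–Chico: 15 × £6 = £90
  Joplin–Hilo: 45 × £15 = £675
  Elko–Hilo: 40 × £4 = £160
  Fargo–Hilo: 35 × £10 = £350
Total cost = £1785.
Elko ships 40 of its 40, leaving 0.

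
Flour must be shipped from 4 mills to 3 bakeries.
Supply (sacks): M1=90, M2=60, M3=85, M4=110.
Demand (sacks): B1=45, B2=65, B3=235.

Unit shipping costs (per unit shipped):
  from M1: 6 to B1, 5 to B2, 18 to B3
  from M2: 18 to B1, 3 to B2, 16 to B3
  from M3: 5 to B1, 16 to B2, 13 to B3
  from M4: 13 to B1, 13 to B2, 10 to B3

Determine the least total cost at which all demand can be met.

3400

A cheapest plan:
  M1 to B1: 45 sacks
  M1 to B2: 45 sacks
  M2 to B2: 20 sacks
  M2 to B3: 40 sacks
  M3 to B3: 85 sacks
  M4 to B3: 110 sacks
Total cost = 3400.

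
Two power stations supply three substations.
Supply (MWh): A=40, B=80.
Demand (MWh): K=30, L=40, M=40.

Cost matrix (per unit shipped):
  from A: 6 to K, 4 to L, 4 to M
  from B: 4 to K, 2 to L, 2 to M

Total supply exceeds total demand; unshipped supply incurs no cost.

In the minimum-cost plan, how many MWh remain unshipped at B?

An optimal plan:
  A to K: 30 MWh
  B to L: 40 MWh
  B to M: 40 MWh
Total cost = 340.
B ships 80 of its 80, leaving 0.

0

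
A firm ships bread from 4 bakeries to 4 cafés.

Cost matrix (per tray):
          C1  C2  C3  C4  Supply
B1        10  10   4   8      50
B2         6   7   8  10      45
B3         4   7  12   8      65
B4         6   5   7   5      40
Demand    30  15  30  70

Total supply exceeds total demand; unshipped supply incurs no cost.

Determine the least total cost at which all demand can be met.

785

Optimal allocation:
  B1–C3: 30 × 4 = 120
  B1–C4: 20 × 8 = 160
  B2–C2: 15 × 7 = 105
  B3–C1: 30 × 4 = 120
  B3–C4: 10 × 8 = 80
  B4–C4: 40 × 5 = 200
Total = 120 + 160 + 105 + 120 + 80 + 200 = 785.
(Supply check: B1 ships 50; B2 ships 15; B3 ships 40; B4 ships 40.)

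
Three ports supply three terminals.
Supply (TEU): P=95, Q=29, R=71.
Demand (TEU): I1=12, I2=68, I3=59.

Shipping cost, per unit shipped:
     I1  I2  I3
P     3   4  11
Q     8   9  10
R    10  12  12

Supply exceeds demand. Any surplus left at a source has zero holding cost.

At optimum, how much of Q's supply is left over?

0

Minimum-cost shipments:
  P to I1: 12 × 3 = 36
  P to I2: 68 × 4 = 272
  P to I3: 15 × 11 = 165
  Q to I3: 29 × 10 = 290
  R to I3: 15 × 12 = 180
Total cost = 943.
Q ships 29 of its 29, leaving 0.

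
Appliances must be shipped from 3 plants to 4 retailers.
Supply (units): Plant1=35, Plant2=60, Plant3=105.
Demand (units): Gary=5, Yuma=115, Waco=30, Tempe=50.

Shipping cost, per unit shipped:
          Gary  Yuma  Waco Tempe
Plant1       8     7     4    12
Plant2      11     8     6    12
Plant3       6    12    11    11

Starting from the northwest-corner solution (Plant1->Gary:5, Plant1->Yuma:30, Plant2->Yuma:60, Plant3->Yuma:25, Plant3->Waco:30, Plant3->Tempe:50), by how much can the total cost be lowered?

95

Current plan cost = 5·8 + 30·7 + 60·8 + 25·12 + 30·11 + 50·11 = 1910.
Optimal plan:
  Plant1–Yuma: 5 × 7 = 35
  Plant1–Waco: 30 × 4 = 120
  Plant2–Yuma: 60 × 8 = 480
  Plant3–Gary: 5 × 6 = 30
  Plant3–Yuma: 50 × 12 = 600
  Plant3–Tempe: 50 × 11 = 550
Optimal cost = 1815.
Saving = 1910 − 1815 = 95.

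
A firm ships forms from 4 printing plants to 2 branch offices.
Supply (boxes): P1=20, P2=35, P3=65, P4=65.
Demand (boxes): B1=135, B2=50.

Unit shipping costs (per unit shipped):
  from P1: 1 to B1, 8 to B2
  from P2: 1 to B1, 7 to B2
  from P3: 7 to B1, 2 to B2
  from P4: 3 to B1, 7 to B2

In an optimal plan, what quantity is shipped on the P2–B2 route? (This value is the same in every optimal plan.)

0

The minimum-cost plan:
  P1→B1: 20 boxes
  P2→B1: 35 boxes
  P3→B1: 15 boxes
  P3→B2: 50 boxes
  P4→B1: 65 boxes
Total cost = 455.
The route P2→B2 is not used.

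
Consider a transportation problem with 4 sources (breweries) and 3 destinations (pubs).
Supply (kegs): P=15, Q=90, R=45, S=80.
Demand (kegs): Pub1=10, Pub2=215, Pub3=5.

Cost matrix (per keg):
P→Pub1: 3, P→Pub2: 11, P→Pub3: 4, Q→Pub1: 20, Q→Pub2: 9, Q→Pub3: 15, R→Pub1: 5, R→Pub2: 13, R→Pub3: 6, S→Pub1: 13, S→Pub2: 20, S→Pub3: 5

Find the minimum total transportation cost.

Optimal allocation:
  P–Pub2: 15 kegs
  Q–Pub2: 90 kegs
  R–Pub1: 10 kegs
  R–Pub2: 35 kegs
  S–Pub2: 75 kegs
  S–Pub3: 5 kegs
Total cost = 3005.

3005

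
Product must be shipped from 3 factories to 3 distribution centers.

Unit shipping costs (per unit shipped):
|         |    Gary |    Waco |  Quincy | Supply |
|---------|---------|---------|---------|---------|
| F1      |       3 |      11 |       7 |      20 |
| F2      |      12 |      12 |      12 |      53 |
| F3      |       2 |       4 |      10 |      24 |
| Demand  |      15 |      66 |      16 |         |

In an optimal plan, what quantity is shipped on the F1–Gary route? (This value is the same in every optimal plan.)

15

Optimal shipments:
  F1->Gary: 15 × 3 = 45
  F1->Quincy: 5 × 7 = 35
  F2->Waco: 42 × 12 = 504
  F2->Quincy: 11 × 12 = 132
  F3->Waco: 24 × 4 = 96
Total cost = 812.
So F1→Gary carries 15 pallets.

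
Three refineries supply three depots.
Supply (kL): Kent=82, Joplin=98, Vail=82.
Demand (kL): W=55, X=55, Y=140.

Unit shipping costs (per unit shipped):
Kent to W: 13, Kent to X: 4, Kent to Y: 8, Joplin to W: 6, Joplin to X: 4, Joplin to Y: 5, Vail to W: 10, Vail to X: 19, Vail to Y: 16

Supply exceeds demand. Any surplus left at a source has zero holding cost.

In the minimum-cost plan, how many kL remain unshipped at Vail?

12

An optimal plan:
  Kent→X: 55 kL
  Kent→Y: 27 kL
  Joplin→Y: 98 kL
  Vail→W: 55 kL
  Vail→Y: 15 kL
Total cost = 1716.
Vail ships 70 of its 82, leaving 12.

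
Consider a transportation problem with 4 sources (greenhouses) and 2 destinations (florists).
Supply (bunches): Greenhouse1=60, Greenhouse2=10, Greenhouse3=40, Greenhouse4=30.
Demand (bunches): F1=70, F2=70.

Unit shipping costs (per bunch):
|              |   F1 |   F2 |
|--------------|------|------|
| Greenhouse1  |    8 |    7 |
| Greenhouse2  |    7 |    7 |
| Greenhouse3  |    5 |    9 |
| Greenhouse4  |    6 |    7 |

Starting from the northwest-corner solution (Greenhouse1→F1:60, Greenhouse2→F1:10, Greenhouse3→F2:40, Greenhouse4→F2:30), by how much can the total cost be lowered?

Current plan cost = 60·8 + 10·7 + 40·9 + 30·7 = 1120.
Optimal plan:
  Greenhouse1→F2: 60 bunches
  Greenhouse2→F2: 10 bunches
  Greenhouse3→F1: 40 bunches
  Greenhouse4→F1: 30 bunches
Optimal cost = 870.
Saving = 1120 − 870 = 250.

250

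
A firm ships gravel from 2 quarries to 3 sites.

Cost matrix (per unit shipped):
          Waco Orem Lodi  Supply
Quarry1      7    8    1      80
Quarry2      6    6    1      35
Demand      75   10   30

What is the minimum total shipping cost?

A cheapest plan:
  Quarry1->Waco: 50 × 7 = 350
  Quarry1->Lodi: 30 × 1 = 30
  Quarry2->Waco: 25 × 6 = 150
  Quarry2->Orem: 10 × 6 = 60
Total = 350 + 30 + 150 + 60 = 590.

590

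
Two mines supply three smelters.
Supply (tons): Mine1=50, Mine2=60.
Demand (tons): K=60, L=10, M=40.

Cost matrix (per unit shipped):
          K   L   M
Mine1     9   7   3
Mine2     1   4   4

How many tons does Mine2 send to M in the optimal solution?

0

Optimal shipments:
  Mine1–L: 10 × 7 = 70
  Mine1–M: 40 × 3 = 120
  Mine2–K: 60 × 1 = 60
Total cost = 250.
The route Mine2→M is not used.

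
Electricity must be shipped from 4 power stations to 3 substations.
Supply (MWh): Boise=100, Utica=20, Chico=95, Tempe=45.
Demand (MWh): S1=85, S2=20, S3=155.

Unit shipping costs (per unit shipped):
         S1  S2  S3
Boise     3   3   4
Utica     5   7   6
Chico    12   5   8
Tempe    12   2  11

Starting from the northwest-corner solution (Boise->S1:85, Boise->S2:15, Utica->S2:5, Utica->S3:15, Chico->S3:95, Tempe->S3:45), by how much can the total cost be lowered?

Current plan cost = 85·3 + 15·3 + 5·7 + 15·6 + 95·8 + 45·11 = 1680.
Optimal plan:
  Boise–S1: 65 MWh
  Boise–S3: 35 MWh
  Utica–S1: 20 MWh
  Chico–S3: 95 MWh
  Tempe–S2: 20 MWh
  Tempe–S3: 25 MWh
Optimal cost = 1510.
Saving = 1680 − 1510 = 170.

170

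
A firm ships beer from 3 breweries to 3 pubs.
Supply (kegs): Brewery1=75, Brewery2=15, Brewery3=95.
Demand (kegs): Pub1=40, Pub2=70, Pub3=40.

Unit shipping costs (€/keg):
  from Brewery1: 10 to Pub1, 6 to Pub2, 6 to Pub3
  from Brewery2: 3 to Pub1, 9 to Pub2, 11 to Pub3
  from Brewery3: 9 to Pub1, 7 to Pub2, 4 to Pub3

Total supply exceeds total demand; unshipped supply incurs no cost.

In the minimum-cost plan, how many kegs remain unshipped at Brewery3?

30

Minimum-cost shipments:
  Brewery1→Pub2: 70 × €6 = €420
  Brewery2→Pub1: 15 × €3 = €45
  Brewery3→Pub1: 25 × €9 = €225
  Brewery3→Pub3: 40 × €4 = €160
Total cost = €850.
Brewery3 ships 65 of its 95, leaving 30.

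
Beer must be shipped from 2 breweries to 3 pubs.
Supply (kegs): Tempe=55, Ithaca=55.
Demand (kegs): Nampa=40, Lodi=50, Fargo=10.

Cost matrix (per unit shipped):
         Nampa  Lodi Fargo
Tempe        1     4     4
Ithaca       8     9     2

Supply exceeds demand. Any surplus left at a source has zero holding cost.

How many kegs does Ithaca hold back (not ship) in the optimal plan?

10

Minimum-cost shipments:
  Tempe–Nampa: 40 kegs
  Tempe–Lodi: 15 kegs
  Ithaca–Lodi: 35 kegs
  Ithaca–Fargo: 10 kegs
Total cost = 435.
Ithaca ships 45 of its 55, leaving 10.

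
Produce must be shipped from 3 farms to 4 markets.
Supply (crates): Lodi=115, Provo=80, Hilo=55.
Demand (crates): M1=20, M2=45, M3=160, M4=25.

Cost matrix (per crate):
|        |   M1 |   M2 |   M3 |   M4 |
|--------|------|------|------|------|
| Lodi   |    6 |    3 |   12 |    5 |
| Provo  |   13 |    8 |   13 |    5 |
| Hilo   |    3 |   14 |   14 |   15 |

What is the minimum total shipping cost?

Optimal allocation:
  Lodi→M2: 45 × 3 = 135
  Lodi→M3: 70 × 12 = 840
  Provo→M3: 55 × 13 = 715
  Provo→M4: 25 × 5 = 125
  Hilo→M1: 20 × 3 = 60
  Hilo→M3: 35 × 14 = 490
Total = 135 + 840 + 715 + 125 + 60 + 490 = 2365.

2365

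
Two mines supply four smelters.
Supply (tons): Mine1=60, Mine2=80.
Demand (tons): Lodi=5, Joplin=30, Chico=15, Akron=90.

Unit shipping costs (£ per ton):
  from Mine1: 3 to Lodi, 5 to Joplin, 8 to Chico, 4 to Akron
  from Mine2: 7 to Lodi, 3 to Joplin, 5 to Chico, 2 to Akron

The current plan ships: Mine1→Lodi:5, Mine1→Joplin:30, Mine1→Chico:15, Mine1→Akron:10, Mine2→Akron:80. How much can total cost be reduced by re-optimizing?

Current plan cost = 5·3 + 30·5 + 15·8 + 10·4 + 80·2 = £485.
Optimal plan:
  Mine1->Lodi: 5 × £3 = £15
  Mine1->Joplin: 30 × £5 = £150
  Mine1->Akron: 25 × £4 = £100
  Mine2->Chico: 15 × £5 = £75
  Mine2->Akron: 65 × £2 = £130
Optimal cost = £470.
Saving = 485 − 470 = £15.

15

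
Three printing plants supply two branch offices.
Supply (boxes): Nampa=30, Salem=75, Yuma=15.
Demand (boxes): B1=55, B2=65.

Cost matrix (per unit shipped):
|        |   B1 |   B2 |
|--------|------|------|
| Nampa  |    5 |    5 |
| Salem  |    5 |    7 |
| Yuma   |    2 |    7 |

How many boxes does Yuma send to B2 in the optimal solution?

Solving gives:
  Nampa to B2: 30 × 5 = 150
  Salem to B1: 40 × 5 = 200
  Salem to B2: 35 × 7 = 245
  Yuma to B1: 15 × 2 = 30
Total cost = 625.
The route Yuma→B2 is not used.

0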